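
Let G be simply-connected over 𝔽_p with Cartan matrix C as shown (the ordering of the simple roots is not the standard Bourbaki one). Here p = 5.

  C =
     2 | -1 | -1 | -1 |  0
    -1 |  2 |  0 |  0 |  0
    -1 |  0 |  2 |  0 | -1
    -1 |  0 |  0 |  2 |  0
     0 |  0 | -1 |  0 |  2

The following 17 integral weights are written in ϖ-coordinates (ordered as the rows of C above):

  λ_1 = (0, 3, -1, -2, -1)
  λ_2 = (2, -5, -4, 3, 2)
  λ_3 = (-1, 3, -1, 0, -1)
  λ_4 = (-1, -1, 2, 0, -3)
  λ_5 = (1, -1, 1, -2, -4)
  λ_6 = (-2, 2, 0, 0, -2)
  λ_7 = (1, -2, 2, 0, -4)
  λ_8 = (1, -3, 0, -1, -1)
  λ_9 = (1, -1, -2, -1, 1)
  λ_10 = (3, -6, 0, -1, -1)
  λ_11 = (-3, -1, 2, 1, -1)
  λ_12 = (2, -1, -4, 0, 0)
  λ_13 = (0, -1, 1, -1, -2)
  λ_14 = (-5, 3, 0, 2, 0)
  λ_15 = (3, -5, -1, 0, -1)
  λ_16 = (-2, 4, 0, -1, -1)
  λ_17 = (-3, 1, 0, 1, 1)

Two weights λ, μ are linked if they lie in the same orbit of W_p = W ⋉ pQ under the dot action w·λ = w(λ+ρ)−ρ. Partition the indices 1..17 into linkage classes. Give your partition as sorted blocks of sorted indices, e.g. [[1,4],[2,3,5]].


Dynkin diagram of C (from the 8 off-diagonal −1 entries): D_5.

Folding the 17 weights λ_j+ρ into Ā_5 (reps in the given 5-coord order):

  [1] (0, 4, 0, 1, 0) · [2] (1, 0, 1, 0, 1) · [3] (0, 4, 0, 1, 0) · [4] (0, 0, 1, 1, 2) · [5] (0, 0, 1, 1, 2) · [6] (0, 2, 1, 0, 0) · [7] (1, 0, 1, 0, 1) · [8] (0, 2, 1, 0, 0) · [9] (1, 0, 1, 0, 1) · [10] (0, 4, 0, 1, 0) · [11] (0, 2, 1, 0, 0) · [12] (0, 0, 1, 1, 2) · [13] (1, 0, 1, 0, 1) · [14] (0, 0, 1, 1, 2) · [15] (0, 4, 0, 1, 0) · [16] (0, 4, 0, 1, 0) · [17] (1, 0, 1, 0, 1)

Grouping the 17 weights by Ā_5-representative: 4 linkage classes.

[[1, 3, 10, 15, 16], [2, 7, 9, 13, 17], [4, 5, 12, 14], [6, 8, 11]]


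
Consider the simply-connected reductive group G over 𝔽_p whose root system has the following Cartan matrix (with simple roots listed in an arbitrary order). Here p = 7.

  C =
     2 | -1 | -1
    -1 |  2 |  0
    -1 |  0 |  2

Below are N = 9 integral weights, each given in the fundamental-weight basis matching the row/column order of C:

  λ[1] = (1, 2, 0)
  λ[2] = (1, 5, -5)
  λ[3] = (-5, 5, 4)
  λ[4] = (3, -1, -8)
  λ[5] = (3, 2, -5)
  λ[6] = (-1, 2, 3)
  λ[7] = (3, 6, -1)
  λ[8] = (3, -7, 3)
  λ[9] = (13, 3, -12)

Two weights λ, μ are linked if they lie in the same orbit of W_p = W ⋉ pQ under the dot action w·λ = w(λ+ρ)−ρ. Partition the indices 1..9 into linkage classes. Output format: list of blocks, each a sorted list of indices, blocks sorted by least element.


A_3 Cartan matrix, 3 simple roots permuted; ρ=(1,1,1).

Each λ_j+ρ reduced to Ā_7; 3-tuples below use C's row order:

    λ_1 → (2, 3, 1)
    λ_2 → (2, 3, 1)
    λ_3 → (4, 2, 1)
    λ_4 → (0, 3, 4)
    λ_5 → (0, 3, 4)
    λ_6 → (0, 3, 4)
    λ_7 → (0, 3, 4)
    λ_8 → (2, 3, 1)
    λ_9 → (0, 3, 4)

3 distinct reps among the 9 weights ⇒ 3 W_7-linkage classes:

[[1, 2, 8], [3], [4, 5, 6, 7, 9]]


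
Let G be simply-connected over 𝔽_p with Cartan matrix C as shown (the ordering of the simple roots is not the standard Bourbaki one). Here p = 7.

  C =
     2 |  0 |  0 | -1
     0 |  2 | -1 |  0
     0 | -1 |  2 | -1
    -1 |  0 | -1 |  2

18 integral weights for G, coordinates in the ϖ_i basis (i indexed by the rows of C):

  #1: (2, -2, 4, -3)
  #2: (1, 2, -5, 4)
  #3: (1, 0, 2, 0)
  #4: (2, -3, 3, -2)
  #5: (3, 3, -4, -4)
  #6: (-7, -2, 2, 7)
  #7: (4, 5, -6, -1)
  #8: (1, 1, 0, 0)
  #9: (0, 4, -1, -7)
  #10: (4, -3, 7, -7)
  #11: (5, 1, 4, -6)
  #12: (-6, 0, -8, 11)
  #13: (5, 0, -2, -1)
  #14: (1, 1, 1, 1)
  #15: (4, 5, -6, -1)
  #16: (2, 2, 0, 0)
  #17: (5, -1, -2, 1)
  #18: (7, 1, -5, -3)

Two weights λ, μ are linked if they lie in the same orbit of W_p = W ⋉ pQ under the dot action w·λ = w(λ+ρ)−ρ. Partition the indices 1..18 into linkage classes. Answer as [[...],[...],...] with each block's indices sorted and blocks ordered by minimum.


Type A_4, rank 4, |W|=120; reorder rows/cols to standard.

Each λ_j+ρ reduced to Ā_7; 4-tuples below use C's row order:

  [1] (1, 1, 2, 2) · [2] (2, 1, 3, 1) · [3] (2, 1, 3, 1) · [4] (2, 2, 1, 1) · [5] (2, 2, 1, 1) · [6] (2, 2, 1, 1) · [7] (0, 1, 0, 5) · [8] (2, 2, 1, 1) · [9] (0, 1, 0, 5) · [10] (0, 1, 0, 5) · [11] (0, 1, 0, 5) · [12] (0, 1, 1, 0) · [13] (5, 0, 0, 1) · [14] (1, 1, 2, 2) · [15] (0, 1, 0, 5) · [16] (2, 2, 1, 1) · [17] (5, 0, 0, 1) · [18] (1, 1, 2, 2)

Partition of {1..18} into 6 W_7-dot-orbits:

[[1, 14, 18], [2, 3], [4, 5, 6, 8, 16], [7, 9, 10, 11, 15], [12], [13, 17]]


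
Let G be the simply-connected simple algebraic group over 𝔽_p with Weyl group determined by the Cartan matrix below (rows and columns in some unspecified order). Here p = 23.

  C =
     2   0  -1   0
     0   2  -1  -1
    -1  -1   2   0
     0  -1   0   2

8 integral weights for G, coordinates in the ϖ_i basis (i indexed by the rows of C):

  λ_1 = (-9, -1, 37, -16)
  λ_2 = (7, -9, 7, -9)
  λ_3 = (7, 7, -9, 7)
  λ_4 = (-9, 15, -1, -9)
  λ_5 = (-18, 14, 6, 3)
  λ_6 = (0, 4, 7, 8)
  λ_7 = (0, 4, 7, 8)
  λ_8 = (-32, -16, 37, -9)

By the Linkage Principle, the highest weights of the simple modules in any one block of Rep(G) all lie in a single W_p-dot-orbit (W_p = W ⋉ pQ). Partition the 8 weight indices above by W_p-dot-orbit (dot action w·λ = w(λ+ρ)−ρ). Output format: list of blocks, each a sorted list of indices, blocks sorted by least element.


A_4 Cartan matrix, 4 simple roots permuted; ρ=(1,1,1,1).

Each λ_j+ρ reduced to Ā_23; 4-tuples below use C's row order:

  λ_1+ρ ↦ (0, 0, 8, 8)
  λ_2+ρ ↦ (0, 0, 8, 8)
  λ_3+ρ ↦ (0, 0, 8, 8)
  λ_4+ρ ↦ (0, 0, 8, 8)
  λ_5+ρ ↦ (4, 5, 10, 1)
  λ_6+ρ ↦ (1, 5, 8, 9)
  λ_7+ρ ↦ (1, 5, 8, 9)
  λ_8+ρ ↦ (0, 0, 8, 8)

3 distinct reps among the 8 weights ⇒ 3 W_23-linkage classes:

[[1, 2, 3, 4, 8], [5], [6, 7]]


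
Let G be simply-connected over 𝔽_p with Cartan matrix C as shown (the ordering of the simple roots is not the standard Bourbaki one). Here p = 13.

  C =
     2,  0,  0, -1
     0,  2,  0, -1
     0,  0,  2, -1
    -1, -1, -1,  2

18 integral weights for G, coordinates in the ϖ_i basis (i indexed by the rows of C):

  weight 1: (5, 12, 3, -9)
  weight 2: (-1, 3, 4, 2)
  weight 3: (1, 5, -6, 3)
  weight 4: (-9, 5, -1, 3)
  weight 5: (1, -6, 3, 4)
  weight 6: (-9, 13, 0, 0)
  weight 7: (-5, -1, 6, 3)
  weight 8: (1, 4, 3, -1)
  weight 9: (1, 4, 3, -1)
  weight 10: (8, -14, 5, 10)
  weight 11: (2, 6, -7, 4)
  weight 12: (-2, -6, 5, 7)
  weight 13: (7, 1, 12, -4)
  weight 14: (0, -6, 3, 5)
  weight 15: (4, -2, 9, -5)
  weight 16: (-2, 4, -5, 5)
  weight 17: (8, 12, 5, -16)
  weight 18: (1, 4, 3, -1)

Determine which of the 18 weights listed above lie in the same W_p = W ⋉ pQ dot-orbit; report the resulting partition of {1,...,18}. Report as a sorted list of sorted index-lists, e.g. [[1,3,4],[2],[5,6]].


Dynkin diagram of C (from the 6 off-diagonal −1 entries): D_4.

Each λ_j+ρ reduced to Ā_13; 4-tuples below use C's row order:

  λ_1 → (2, 5, 4, 0) · λ_2 → (0, 4, 5, 1) · λ_3 → (1, 5, 4, 1) · λ_4 → (4, 2, 4, 0) · λ_5 → (2, 5, 4, 0) · λ_6 → (1, 5, 4, 1) · λ_7 → (4, 0, 7, 0) · λ_8 → (2, 5, 4, 0) · λ_9 → (2, 5, 4, 0) · λ_10 → (4, 0, 7, 0) · λ_11 → (1, 5, 4, 1) · λ_12 → (0, 4, 5, 1) · λ_13 → (0, 4, 5, 1) · λ_14 → (1, 5, 4, 1) · λ_15 → (0, 4, 5, 1) · λ_16 → (1, 5, 4, 1) · λ_17 → (4, 0, 7, 0) · λ_18 → (2, 5, 4, 0)

Linkage partition of the 18 weights (5 classes, p=13):

[[1, 5, 8, 9, 18], [2, 12, 13, 15], [3, 6, 11, 14, 16], [4], [7, 10, 17]]


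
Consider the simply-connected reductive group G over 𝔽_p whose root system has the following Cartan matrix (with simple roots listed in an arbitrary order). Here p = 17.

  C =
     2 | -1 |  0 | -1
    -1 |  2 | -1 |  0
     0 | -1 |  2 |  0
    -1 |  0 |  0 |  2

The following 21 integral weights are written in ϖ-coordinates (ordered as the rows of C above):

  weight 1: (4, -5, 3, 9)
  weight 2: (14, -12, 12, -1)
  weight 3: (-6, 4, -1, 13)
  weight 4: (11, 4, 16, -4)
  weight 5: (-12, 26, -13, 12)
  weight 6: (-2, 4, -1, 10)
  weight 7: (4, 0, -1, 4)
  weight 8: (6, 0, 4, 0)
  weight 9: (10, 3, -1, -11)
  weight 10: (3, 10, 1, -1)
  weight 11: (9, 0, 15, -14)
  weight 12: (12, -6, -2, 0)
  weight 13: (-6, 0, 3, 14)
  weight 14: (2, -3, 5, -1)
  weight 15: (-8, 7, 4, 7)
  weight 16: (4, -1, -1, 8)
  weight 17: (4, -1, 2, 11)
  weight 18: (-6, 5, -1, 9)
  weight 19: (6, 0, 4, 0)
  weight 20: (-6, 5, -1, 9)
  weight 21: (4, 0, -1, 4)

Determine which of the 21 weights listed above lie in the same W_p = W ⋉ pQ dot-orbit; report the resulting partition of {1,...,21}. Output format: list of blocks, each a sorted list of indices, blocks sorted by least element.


Cartan matrix: type A_4 (|W|=120); un-permuting the 4 rows.

λ_j+ρ reflected into Ā_17 (⟨·,θ^∨⟩≤17); 4-tuples as given:

  1: (1, 4, 0, 10);  2: (4, 11, 2, 0);  3: (5, 0, 0, 9);  4: (5, 0, 0, 9);  5: (1, 4, 0, 10);  6: (1, 4, 0, 10);  7: (5, 1, 0, 5);  8: (7, 1, 5, 1);  9: (1, 4, 0, 10);  10: (4, 11, 2, 0);  11: (1, 2, 4, 0);  12: (7, 1, 5, 1);  13: (1, 4, 0, 10);  14: (1, 2, 4, 0);  15: (7, 1, 5, 1);  16: (5, 0, 0, 9);  17: (5, 0, 0, 9);  18: (5, 1, 0, 5);  19: (7, 1, 5, 1);  20: (5, 1, 0, 5);  21: (5, 1, 0, 5)

6 distinct reps among the 21 weights ⇒ 6 W_17-linkage classes:

[[1, 5, 6, 9, 13], [2, 10], [3, 4, 16, 17], [7, 18, 20, 21], [8, 12, 15, 19], [11, 14]]


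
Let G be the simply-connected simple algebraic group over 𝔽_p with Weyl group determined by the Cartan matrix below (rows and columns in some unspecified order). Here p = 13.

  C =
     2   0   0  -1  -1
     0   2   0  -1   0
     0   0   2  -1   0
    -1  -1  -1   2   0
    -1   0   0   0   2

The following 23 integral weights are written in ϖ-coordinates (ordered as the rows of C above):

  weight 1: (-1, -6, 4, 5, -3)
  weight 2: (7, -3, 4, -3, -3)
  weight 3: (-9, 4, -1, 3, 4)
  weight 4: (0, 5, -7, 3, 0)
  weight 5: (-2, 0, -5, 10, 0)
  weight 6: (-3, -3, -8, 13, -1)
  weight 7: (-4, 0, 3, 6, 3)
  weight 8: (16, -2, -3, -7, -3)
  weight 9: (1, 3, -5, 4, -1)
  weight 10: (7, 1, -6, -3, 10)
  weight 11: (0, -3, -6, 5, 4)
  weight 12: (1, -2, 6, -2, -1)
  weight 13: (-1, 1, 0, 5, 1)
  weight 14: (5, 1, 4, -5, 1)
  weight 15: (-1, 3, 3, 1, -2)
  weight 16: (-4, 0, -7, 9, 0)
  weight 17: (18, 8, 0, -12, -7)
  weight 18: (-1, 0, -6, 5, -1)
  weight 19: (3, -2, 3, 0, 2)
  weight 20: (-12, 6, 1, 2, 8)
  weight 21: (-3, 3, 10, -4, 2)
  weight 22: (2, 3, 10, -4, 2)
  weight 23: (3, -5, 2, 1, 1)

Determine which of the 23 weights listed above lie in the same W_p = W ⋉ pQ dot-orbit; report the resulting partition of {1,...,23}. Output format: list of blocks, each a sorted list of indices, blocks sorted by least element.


Root system D_5: the 5×5 matrix C matches after relabeling.

Folding the 23 weights λ_j+ρ into Ā_13 (reps in the given 5-coord order):

  λ_1+ρ ↦ (1, 4, 4, 1, 0)
  λ_2+ρ ↦ (2, 2, 1, 2, 2)
  λ_3+ρ ↦ (1, 1, 4, 0, 3)
  λ_4+ρ ↦ (1, 4, 4, 1, 0)
  λ_5+ρ ↦ (0, 1, 4, 1, 5)
  λ_6+ρ ↦ (1, 1, 6, 1, 2)
  λ_7+ρ ↦ (1, 1, 4, 0, 3)
  λ_8+ρ ↦ (2, 2, 1, 2, 2)
  λ_9+ρ ↦ (1, 4, 4, 1, 0)
  λ_10+ρ ↦ (0, 1, 4, 1, 5)
  λ_11+ρ ↦ (0, 1, 4, 1, 5)
  λ_12+ρ ↦ (0, 1, 5, 1, 0)
  λ_13+ρ ↦ (2, 2, 1, 2, 2)
  λ_14+ρ ↦ (2, 2, 1, 2, 2)
  λ_15+ρ ↦ (1, 4, 4, 1, 0)
  λ_16+ρ ↦ (1, 1, 6, 1, 2)
  λ_17+ρ ↦ (1, 4, 4, 1, 0)
  λ_18+ρ ↦ (0, 1, 5, 1, 0)
  λ_19+ρ ↦ (1, 1, 4, 0, 3)
  λ_20+ρ ↦ (1, 1, 6, 1, 2)
  λ_21+ρ ↦ (1, 1, 6, 1, 2)
  λ_22+ρ ↦ (1, 1, 6, 1, 2)
  λ_23+ρ ↦ (2, 2, 1, 2, 2)

Partition of {1..23} into 6 W_13-dot-orbits:

[[1, 4, 9, 15, 17], [2, 8, 13, 14, 23], [3, 7, 19], [5, 10, 11], [6, 16, 20, 21, 22], [12, 18]]


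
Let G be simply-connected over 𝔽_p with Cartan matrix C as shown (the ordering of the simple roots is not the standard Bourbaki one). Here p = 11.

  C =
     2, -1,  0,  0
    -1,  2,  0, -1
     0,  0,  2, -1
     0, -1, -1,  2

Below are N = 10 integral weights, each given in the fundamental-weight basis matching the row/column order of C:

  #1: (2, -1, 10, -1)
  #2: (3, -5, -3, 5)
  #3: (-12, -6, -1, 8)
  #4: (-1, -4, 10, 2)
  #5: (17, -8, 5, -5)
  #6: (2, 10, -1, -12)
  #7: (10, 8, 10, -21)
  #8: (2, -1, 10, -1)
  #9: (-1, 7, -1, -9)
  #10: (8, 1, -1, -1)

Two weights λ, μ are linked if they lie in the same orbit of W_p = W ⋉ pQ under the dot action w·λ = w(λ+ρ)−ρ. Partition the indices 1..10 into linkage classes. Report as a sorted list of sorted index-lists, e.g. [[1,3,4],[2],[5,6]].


Dynkin diagram of C (from the 6 off-diagonal −1 entries): A_4.

W_11-reps of the 10 weights in Ā_11 (same 4-coord order as C):

  λ_1+ρ ↦ (0, 0, 8, 0);  λ_2+ρ ↦ (0, 4, 2, 0);  λ_3+ρ ↦ (0, 4, 2, 0);  λ_4+ρ ↦ (0, 0, 8, 0);  λ_5+ρ ↦ (0, 4, 2, 0);  λ_6+ρ ↦ (0, 0, 8, 0);  λ_7+ρ ↦ (9, 2, 0, 0);  λ_8+ρ ↦ (0, 0, 8, 0);  λ_9+ρ ↦ (0, 0, 8, 0);  λ_10+ρ ↦ (9, 2, 0, 0)

The 10 indices split into 3 linkage classes (same alcove rep ⇔ same W_11-dot-orbit):

[[1, 4, 6, 8, 9], [2, 3, 5], [7, 10]]


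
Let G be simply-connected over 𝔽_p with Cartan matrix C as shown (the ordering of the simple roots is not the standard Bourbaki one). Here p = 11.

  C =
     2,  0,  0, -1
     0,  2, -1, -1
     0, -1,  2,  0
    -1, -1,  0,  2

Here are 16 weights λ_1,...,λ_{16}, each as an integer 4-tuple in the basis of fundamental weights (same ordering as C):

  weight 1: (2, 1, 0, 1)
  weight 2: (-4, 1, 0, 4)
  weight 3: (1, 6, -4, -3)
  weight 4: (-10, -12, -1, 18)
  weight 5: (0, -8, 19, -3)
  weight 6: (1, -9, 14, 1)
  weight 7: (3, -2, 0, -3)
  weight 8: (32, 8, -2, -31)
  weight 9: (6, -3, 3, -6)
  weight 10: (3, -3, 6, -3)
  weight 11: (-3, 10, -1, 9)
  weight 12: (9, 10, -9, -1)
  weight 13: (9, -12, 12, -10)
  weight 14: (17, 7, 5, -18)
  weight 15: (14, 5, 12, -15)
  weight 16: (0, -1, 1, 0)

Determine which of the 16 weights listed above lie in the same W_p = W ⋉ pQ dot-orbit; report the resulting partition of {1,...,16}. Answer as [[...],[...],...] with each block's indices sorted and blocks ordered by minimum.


Cartan matrix: type A_4 (|W|=120); un-permuting the 4 rows.

Alcove-folded reps (p=11, 16 weights, presented ϖ-order):

  λ_1 → (3, 2, 1, 2) · λ_2 → (3, 2, 1, 2) · λ_3 → (0, 2, 3, 2) · λ_4 → (0, 1, 2, 0) · λ_5 → (1, 0, 2, 1) · λ_6 → (0, 2, 3, 2) · λ_7 → (1, 0, 2, 1) · λ_8 → (0, 1, 2, 0) · λ_9 → (0, 2, 3, 2) · λ_10 → (0, 2, 3, 2) · λ_11 → (0, 1, 2, 0) · λ_12 → (0, 1, 2, 0) · λ_13 → (1, 0, 2, 1) · λ_14 → (3, 2, 1, 2) · λ_15 → (3, 2, 1, 2) · λ_16 → (1, 0, 2, 1)

Partition of {1..16} into 4 W_11-dot-orbits:

[[1, 2, 14, 15], [3, 6, 9, 10], [4, 8, 11, 12], [5, 7, 13, 16]]


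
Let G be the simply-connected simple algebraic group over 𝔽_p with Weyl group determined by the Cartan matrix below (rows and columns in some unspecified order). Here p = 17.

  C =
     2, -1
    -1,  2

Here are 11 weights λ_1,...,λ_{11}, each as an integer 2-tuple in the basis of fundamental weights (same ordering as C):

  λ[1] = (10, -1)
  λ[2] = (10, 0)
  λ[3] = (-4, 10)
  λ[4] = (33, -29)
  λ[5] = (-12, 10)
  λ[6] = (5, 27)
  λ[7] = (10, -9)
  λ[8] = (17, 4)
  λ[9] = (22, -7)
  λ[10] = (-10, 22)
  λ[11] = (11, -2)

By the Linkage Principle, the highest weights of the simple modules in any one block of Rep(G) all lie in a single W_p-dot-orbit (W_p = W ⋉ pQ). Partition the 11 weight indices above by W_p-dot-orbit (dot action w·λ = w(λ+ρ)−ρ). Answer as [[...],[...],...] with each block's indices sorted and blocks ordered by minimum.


Type A_2, rank 2, |W|=6; reorder rows/cols to standard.

Ā_17 reps of the 11 weights (A_2, coords as presented):

  1: (11, 0)
  2: (11, 1)
  3: (3, 8)
  4: (11, 0)
  5: (11, 0)
  6: (11, 0)
  7: (3, 8)
  8: (11, 1)
  9: (11, 0)
  10: (3, 8)
  11: (11, 1)

Grouping the 11 weights by Ā_17-representative: 3 linkage classes.

[[1, 4, 5, 6, 9], [2, 8, 11], [3, 7, 10]]


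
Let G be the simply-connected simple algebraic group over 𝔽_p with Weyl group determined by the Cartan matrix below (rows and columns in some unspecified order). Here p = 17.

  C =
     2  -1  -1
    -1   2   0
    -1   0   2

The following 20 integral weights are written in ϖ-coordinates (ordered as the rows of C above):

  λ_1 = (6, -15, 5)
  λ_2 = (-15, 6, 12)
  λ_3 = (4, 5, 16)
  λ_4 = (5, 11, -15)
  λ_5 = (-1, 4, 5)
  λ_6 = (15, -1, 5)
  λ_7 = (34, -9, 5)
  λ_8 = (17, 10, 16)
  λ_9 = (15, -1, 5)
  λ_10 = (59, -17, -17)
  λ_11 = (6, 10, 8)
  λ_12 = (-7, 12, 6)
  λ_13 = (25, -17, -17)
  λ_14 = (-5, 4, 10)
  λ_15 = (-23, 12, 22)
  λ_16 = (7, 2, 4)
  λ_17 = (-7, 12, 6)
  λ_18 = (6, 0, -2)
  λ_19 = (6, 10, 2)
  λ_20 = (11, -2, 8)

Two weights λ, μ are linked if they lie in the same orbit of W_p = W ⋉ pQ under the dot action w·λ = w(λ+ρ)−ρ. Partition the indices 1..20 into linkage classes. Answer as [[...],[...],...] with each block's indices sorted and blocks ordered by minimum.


Cartan matrix: type A_3 (|W|=24); un-permuting the 3 rows.

Ā_17 reps of the 20 weights (A_3, coords as presented):

  [1] (6, 7, 1) · [2] (6, 7, 1) · [3] (0, 5, 6) · [4] (8, 3, 5) · [5] (0, 5, 6) · [6] (11, 5, 1) · [7] (6, 1, 1) · [8] (11, 5, 1) · [9] (11, 5, 1) · [10] (6, 1, 1) · [11] (6, 1, 1) · [12] (6, 7, 1) · [13] (6, 1, 1) · [14] (4, 1, 7) · [15] (8, 3, 5) · [16] (8, 3, 5) · [17] (6, 7, 1) · [18] (6, 1, 1) · [19] (6, 7, 1) · [20] (8, 3, 5)

Grouping the 20 weights by Ā_17-representative: 6 linkage classes.

[[1, 2, 12, 17, 19], [3, 5], [4, 15, 16, 20], [6, 8, 9], [7, 10, 11, 13, 18], [14]]


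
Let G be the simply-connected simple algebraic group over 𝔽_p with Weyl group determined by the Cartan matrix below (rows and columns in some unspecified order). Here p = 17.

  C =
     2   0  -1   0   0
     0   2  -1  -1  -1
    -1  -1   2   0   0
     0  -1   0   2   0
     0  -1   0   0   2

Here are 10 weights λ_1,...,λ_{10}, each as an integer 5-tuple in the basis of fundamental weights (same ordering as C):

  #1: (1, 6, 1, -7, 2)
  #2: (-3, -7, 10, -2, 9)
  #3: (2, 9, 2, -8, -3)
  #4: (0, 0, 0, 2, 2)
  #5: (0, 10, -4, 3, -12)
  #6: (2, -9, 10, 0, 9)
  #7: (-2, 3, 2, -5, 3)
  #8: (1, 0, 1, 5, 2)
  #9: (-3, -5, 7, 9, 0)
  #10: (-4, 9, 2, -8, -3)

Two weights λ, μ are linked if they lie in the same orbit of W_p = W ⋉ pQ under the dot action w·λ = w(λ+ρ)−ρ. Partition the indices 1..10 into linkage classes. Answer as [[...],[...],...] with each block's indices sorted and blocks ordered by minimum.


Root system D_5: the 5×5 matrix C matches after relabeling.

Alcove-folded reps (p=17, 10 weights, presented ϖ-order):

    [1] (2, 1, 2, 6, 3)
    [2] (2, 1, 2, 6, 3)
    [3] (3, 1, 0, 7, 2)
    [4] (1, 1, 1, 3, 3)
    [5] (0, 1, 2, 1, 8)
    [6] (3, 1, 0, 7, 2)
    [7] (1, 0, 2, 4, 4)
    [8] (2, 1, 2, 6, 3)
    [9] (2, 1, 2, 6, 3)
    [10] (3, 1, 0, 7, 2)

Grouping the 10 weights by Ā_17-representative: 5 linkage classes.

[[1, 2, 8, 9], [3, 6, 10], [4], [5], [7]]


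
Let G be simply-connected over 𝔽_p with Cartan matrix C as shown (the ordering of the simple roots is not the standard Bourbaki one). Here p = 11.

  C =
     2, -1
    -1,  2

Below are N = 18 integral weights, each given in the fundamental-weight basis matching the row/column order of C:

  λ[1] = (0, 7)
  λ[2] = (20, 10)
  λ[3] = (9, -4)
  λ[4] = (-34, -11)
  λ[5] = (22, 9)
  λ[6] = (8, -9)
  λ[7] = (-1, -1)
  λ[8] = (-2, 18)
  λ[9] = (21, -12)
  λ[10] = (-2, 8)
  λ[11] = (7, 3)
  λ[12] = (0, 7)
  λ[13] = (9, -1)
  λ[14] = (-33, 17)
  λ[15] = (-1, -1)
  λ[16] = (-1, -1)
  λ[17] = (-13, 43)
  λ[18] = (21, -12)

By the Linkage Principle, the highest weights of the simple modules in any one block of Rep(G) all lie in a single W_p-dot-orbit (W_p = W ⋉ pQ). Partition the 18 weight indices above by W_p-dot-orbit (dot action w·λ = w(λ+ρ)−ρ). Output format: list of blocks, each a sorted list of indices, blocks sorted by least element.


Root system A_2: the 2×2 matrix C matches after relabeling.

Each λ_j+ρ reduced to Ā_11; 2-tuples below use C's row order:

  λ_1 → (1, 8);  λ_2 → (10, 0);  λ_3 → (7, 3);  λ_4 → (10, 0);  λ_5 → (10, 0);  λ_6 → (1, 8);  λ_7 → (0, 0);  λ_8 → (7, 3);  λ_9 → (0, 0);  λ_10 → (1, 8);  λ_11 → (7, 3);  λ_12 → (1, 8);  λ_13 → (10, 0);  λ_14 → (7, 3);  λ_15 → (0, 0);  λ_16 → (0, 0);  λ_17 → (10, 0);  λ_18 → (0, 0)

These 18 weights hit 4 W_11-dot-orbits; sizes (4, 5, 4, 5):

[[1, 6, 10, 12], [2, 4, 5, 13, 17], [3, 8, 11, 14], [7, 9, 15, 16, 18]]


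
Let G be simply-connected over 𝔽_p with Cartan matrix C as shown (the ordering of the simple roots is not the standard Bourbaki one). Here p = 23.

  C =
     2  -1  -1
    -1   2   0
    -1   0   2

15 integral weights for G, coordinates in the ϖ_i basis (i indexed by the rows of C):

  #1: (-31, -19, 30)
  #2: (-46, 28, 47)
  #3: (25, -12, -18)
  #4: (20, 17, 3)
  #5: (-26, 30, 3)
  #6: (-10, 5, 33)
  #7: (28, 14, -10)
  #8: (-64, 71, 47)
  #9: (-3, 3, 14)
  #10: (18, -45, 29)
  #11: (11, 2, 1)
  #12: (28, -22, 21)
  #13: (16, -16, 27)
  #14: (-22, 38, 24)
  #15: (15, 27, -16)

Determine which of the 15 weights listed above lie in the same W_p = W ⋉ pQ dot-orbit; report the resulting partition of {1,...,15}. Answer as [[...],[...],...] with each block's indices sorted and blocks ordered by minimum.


A_3 Cartan matrix, 3 simple roots permuted; ρ=(1,1,1).

W_23-reps of the 15 weights in Ā_23 (same 3-coord order as C):

    [1] (5, 2, 1)
    [2] (2, 1, 14)
    [3] (2, 6, 12)
    [4] (3, 2, 16)
    [5] (2, 2, 13)
    [6] (2, 6, 12)
    [7] (2, 6, 12)
    [8] (2, 6, 12)
    [9] (2, 2, 13)
    [10] (3, 2, 16)
    [11] (12, 3, 2)
    [12] (5, 2, 1)
    [13] (5, 2, 1)
    [14] (3, 2, 16)
    [15] (5, 2, 1)

Grouping the 15 weights by Ā_23-representative: 6 linkage classes.

[[1, 12, 13, 15], [2], [3, 6, 7, 8], [4, 10, 14], [5, 9], [11]]


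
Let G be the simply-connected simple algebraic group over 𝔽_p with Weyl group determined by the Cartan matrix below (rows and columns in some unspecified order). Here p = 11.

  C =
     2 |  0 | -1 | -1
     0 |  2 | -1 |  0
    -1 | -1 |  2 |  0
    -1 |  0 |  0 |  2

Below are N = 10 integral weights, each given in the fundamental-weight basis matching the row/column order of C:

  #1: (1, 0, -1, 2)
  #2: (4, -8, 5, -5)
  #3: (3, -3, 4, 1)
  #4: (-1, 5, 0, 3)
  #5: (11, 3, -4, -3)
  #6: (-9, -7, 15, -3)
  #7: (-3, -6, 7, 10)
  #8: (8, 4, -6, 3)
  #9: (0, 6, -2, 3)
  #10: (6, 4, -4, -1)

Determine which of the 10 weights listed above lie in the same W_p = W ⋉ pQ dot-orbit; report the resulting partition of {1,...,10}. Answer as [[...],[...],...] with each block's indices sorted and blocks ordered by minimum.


Dynkin diagram of C (from the 6 off-diagonal −1 entries): A_4.

W_11-reps of the 10 weights in Ā_11 (same 4-coord order as C):

  λ_1+ρ ↦ (2, 1, 0, 3);  λ_2+ρ ↦ (0, 6, 1, 4);  λ_3+ρ ↦ (4, 2, 3, 2);  λ_4+ρ ↦ (0, 6, 1, 4);  λ_5+ρ ↦ (7, 1, 2, 0);  λ_6+ρ ↦ (2, 1, 0, 3);  λ_7+ρ ↦ (2, 1, 0, 3);  λ_8+ρ ↦ (4, 2, 3, 2);  λ_9+ρ ↦ (0, 6, 1, 4);  λ_10+ρ ↦ (4, 2, 3, 0)

The 10 indices split into 5 linkage classes (same alcove rep ⇔ same W_11-dot-orbit):

[[1, 6, 7], [2, 4, 9], [3, 8], [5], [10]]


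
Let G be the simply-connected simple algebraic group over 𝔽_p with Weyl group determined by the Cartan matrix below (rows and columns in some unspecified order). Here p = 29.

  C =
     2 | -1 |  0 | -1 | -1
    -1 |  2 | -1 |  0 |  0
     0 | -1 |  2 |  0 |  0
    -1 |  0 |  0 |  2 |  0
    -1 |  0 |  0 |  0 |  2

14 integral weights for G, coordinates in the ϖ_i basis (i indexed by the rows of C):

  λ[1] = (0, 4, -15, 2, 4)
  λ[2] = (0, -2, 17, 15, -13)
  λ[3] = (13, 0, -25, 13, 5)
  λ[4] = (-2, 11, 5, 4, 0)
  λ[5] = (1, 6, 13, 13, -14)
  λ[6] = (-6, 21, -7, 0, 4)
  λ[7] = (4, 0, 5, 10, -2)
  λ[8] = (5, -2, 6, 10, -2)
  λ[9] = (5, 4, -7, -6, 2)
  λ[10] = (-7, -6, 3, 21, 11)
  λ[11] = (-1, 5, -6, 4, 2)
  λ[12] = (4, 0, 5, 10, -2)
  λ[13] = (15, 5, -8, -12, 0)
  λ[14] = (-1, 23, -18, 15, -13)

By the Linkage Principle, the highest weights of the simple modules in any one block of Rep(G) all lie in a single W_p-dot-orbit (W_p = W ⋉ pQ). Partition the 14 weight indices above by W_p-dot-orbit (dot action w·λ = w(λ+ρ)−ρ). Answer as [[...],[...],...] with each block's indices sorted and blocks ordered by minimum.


Root system D_5: the 5×5 matrix C matches after relabeling.

W_29-reps of the 14 weights in Ā_29 (same 5-coord order as C):

  λ_1 → (0, 1, 5, 5, 3);  λ_2 → (1, 6, 6, 4, 0);  λ_3 → (0, 1, 5, 5, 3);  λ_4 → (1, 6, 6, 4, 0);  λ_5 → (3, 4, 6, 3, 2);  λ_6 → (1, 6, 6, 4, 0);  λ_7 → (4, 1, 6, 11, 1);  λ_8 → (4, 1, 6, 11, 1);  λ_9 → (0, 1, 5, 5, 3);  λ_10 → (4, 1, 6, 11, 1);  λ_11 → (0, 1, 5, 5, 3);  λ_12 → (4, 1, 6, 11, 1);  λ_13 → (4, 1, 6, 11, 1);  λ_14 → (1, 6, 6, 4, 0)

4 distinct reps among the 14 weights ⇒ 4 W_29-linkage classes:

[[1, 3, 9, 11], [2, 4, 6, 14], [5], [7, 8, 10, 12, 13]]


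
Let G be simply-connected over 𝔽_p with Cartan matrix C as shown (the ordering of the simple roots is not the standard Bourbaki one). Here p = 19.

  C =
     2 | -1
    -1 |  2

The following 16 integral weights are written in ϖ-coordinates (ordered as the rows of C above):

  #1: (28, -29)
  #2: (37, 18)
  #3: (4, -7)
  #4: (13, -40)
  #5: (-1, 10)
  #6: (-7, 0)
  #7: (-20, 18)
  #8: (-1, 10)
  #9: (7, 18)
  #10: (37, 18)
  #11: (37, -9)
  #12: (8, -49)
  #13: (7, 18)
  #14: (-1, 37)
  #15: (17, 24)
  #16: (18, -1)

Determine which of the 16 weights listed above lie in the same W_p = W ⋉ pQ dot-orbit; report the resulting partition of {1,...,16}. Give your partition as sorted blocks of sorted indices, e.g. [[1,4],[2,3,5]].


Cartan matrix: type A_2 (|W|=6); un-permuting the 2 rows.

Each λ_j+ρ reduced to Ā_19; 2-tuples below use C's row order:

    [1] (9, 9)
    [2] (19, 0)
    [3] (1, 5)
    [4] (1, 5)
    [5] (0, 11)
    [6] (1, 5)
    [7] (19, 0)
    [8] (0, 11)
    [9] (0, 11)
    [10] (19, 0)
    [11] (0, 11)
    [12] (9, 9)
    [13] (0, 11)
    [14] (19, 0)
    [15] (1, 5)
    [16] (19, 0)

These 16 weights hit 4 W_19-dot-orbits; sizes (2, 5, 4, 5):

[[1, 12], [2, 7, 10, 14, 16], [3, 4, 6, 15], [5, 8, 9, 11, 13]]


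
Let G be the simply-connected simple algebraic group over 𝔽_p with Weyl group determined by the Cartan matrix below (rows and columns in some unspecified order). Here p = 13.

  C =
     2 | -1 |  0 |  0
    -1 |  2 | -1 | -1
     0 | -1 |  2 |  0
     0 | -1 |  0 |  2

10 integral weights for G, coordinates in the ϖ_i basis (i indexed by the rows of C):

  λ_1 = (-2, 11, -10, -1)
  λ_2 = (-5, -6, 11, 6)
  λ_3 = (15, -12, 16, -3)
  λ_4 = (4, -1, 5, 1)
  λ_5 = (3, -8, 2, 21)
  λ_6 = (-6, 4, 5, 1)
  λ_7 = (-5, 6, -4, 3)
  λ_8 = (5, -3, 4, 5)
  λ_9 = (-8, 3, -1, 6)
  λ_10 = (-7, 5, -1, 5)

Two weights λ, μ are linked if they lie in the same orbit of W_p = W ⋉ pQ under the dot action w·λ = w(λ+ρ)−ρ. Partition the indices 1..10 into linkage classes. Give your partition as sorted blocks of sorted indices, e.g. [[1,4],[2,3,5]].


Cartan matrix: type D_4 (|W|=192); un-permuting the 4 rows.

Each λ_j+ρ reduced to Ā_13; 4-tuples below use C's row order:

  1: (1, 1, 9, 0)
  2: (5, 1, 3, 2)
  3: (4, 0, 3, 4)
  4: (5, 0, 6, 2)
  5: (4, 0, 3, 4)
  6: (5, 0, 6, 2)
  7: (4, 0, 3, 4)
  8: (4, 0, 3, 4)
  9: (4, 0, 3, 4)
  10: (6, 0, 0, 6)

Linkage partition of the 10 weights (5 classes, p=13):

[[1], [2], [3, 5, 7, 8, 9], [4, 6], [10]]


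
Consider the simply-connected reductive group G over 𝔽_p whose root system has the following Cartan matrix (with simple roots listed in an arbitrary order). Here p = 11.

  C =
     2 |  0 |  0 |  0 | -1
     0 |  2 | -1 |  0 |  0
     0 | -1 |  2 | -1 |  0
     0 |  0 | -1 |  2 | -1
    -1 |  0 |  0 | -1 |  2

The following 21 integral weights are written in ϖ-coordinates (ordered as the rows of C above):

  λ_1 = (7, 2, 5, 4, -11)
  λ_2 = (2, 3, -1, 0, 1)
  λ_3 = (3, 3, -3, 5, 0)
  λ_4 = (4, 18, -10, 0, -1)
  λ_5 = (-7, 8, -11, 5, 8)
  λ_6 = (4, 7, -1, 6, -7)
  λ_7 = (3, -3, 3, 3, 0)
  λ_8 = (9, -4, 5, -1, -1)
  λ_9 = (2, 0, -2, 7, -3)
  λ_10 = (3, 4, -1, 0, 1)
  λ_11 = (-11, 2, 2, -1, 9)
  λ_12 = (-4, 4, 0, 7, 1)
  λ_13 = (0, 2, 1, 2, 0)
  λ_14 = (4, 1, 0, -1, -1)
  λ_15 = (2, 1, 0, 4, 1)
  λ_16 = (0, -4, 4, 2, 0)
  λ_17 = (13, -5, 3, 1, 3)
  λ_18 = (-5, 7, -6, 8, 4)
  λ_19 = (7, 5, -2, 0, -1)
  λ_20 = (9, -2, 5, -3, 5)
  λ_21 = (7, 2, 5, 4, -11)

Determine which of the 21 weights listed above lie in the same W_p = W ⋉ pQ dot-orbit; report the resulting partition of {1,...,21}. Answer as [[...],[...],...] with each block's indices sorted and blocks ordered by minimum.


A_5 Cartan matrix, 5 simple roots permuted; ρ=(1,1,1,1,1).

Ā_11 reps of the 21 weights (A_5, coords as presented):

  1: (1, 0, 1, 5, 2)
  2: (3, 4, 0, 1, 2)
  3: (2, 0, 2, 4, 1)
  4: (5, 2, 1, 0, 0)
  5: (1, 3, 2, 3, 1)
  6: (3, 4, 0, 1, 2)
  7: (2, 0, 2, 4, 1)
  8: (5, 2, 1, 0, 0)
  9: (1, 0, 1, 5, 2)
  10: (3, 4, 0, 1, 2)
  11: (5, 2, 1, 0, 0)
  12: (1, 0, 1, 5, 2)
  13: (1, 3, 2, 3, 1)
  14: (5, 2, 1, 0, 0)
  15: (1, 0, 1, 5, 2)
  16: (1, 3, 2, 3, 1)
  17: (2, 0, 2, 4, 1)
  18: (1, 3, 2, 3, 1)
  19: (5, 2, 1, 0, 0)
  20: (1, 3, 2, 3, 1)
  21: (1, 0, 1, 5, 2)

Partition of {1..21} into 5 W_11-dot-orbits:

[[1, 9, 12, 15, 21], [2, 6, 10], [3, 7, 17], [4, 8, 11, 14, 19], [5, 13, 16, 18, 20]]


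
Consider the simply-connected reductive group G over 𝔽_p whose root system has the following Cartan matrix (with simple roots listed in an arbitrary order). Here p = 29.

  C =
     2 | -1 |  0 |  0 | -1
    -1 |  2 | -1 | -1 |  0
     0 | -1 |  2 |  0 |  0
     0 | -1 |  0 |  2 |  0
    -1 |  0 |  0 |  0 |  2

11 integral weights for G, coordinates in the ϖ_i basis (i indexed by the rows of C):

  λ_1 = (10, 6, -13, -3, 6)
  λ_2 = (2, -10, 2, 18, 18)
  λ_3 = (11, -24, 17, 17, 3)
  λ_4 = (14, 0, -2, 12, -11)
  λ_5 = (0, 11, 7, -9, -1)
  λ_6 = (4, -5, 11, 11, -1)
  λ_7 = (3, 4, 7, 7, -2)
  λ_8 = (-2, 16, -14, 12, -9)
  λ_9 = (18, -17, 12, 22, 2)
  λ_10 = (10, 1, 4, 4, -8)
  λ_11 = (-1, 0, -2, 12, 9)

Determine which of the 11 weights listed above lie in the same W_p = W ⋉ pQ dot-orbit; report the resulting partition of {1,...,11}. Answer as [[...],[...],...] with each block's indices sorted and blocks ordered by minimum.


Cartan matrix: type D_5 (|W|=1920); un-permuting the 5 rows.

λ_j+ρ reflected into Ā_29 (⟨·,θ^∨⟩≤29); 5-tuples as given:

  1: (4, 2, 5, 5, 7)
  2: (3, 0, 3, 7, 10)
  3: (4, 2, 5, 5, 7)
  4: (0, 0, 1, 13, 10)
  5: (1, 4, 8, 8, 0)
  6: (1, 4, 8, 8, 0)
  7: (1, 4, 8, 8, 0)
  8: (1, 4, 8, 8, 0)
  9: (3, 0, 3, 7, 10)
  10: (4, 2, 5, 5, 7)
  11: (0, 0, 1, 13, 10)

4 distinct reps among the 11 weights ⇒ 4 W_29-linkage classes:

[[1, 3, 10], [2, 9], [4, 11], [5, 6, 7, 8]]


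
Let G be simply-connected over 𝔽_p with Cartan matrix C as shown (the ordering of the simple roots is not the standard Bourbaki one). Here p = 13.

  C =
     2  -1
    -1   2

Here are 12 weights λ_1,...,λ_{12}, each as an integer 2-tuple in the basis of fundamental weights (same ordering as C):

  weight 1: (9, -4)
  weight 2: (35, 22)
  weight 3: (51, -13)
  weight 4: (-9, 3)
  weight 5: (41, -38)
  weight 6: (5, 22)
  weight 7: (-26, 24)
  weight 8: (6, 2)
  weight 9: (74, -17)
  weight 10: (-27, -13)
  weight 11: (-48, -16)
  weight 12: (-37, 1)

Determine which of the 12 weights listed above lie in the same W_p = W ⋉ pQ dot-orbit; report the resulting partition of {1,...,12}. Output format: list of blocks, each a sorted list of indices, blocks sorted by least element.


Cartan matrix: type A_2 (|W|=6); un-permuting the 2 rows.

Alcove-folded reps (p=13, 12 weights, presented ϖ-order):

  [1] (7, 3) · [2] (7, 3) · [3] (1, 12) · [4] (4, 4) · [5] (3, 2) · [6] (7, 3) · [7] (1, 12) · [8] (7, 3) · [9] (7, 3) · [10] (1, 12) · [11] (3, 2) · [12] (3, 2)

Linkage partition of the 12 weights (4 classes, p=13):

[[1, 2, 6, 8, 9], [3, 7, 10], [4], [5, 11, 12]]


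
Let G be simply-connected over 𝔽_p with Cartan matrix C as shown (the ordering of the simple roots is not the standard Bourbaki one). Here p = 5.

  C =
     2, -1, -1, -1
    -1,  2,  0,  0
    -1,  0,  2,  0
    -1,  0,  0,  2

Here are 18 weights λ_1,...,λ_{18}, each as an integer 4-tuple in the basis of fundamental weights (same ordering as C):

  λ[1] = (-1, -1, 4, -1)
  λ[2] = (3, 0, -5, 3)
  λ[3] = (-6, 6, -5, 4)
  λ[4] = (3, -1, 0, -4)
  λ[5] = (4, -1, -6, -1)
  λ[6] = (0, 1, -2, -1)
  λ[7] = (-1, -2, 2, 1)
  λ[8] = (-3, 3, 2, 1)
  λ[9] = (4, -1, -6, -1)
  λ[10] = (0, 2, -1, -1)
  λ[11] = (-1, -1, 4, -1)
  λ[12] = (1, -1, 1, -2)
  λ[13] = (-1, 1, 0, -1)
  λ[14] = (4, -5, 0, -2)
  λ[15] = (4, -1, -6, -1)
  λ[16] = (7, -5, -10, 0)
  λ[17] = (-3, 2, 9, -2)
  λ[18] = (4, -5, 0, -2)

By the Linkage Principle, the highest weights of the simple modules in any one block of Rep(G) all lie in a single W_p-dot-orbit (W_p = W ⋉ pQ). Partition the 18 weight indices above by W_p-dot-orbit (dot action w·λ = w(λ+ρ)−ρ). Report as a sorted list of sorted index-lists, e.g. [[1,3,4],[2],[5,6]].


Root system D_4: the 4×4 matrix C matches after relabeling.

Alcove-folded reps (p=5, 18 weights, presented ϖ-order):

  1: (0, 0, 5, 0) · 2: (1, 3, 0, 0) · 3: (0, 2, 1, 0) · 4: (0, 0, 1, 3) · 5: (0, 0, 5, 0) · 6: (0, 2, 1, 0) · 7: (1, 0, 2, 1) · 8: (0, 2, 1, 0) · 9: (0, 0, 5, 0) · 10: (1, 3, 0, 0) · 11: (0, 0, 5, 0) · 12: (1, 0, 2, 1) · 13: (0, 2, 1, 0) · 14: (1, 3, 0, 0) · 15: (0, 0, 5, 0) · 16: (1, 3, 0, 0) · 17: (0, 2, 1, 0) · 18: (1, 3, 0, 0)

Linkage partition of the 18 weights (5 classes, p=5):

[[1, 5, 9, 11, 15], [2, 10, 14, 16, 18], [3, 6, 8, 13, 17], [4], [7, 12]]


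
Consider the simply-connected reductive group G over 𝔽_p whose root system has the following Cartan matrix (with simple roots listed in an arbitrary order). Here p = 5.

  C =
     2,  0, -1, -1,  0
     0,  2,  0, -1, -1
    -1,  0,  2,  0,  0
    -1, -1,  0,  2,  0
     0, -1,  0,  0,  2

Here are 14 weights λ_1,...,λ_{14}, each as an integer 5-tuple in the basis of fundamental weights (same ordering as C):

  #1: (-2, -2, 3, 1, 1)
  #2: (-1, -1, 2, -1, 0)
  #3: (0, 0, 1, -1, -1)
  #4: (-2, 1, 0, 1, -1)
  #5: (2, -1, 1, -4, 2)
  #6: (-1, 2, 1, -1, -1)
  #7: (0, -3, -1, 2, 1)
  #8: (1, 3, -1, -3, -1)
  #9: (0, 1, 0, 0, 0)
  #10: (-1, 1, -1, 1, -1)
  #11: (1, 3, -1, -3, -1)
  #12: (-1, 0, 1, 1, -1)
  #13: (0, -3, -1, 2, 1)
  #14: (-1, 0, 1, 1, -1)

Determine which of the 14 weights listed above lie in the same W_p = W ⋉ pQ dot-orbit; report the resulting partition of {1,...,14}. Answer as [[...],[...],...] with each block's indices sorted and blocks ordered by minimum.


A_5 Cartan matrix, 5 simple roots permuted; ρ=(1,1,1,1,1).

Ā_5 reps of the 14 weights (A_5, coords as presented):

  1: (1, 1, 2, 0, 0) · 2: (0, 0, 3, 0, 1) · 3: (1, 1, 2, 0, 0) · 4: (1, 2, 0, 1, 0) · 5: (0, 3, 2, 0, 0) · 6: (0, 3, 2, 0, 0) · 7: (1, 2, 0, 1, 0) · 8: (0, 2, 0, 2, 0) · 9: (1, 2, 0, 1, 0) · 10: (0, 2, 0, 2, 0) · 11: (0, 2, 0, 2, 0) · 12: (0, 1, 2, 2, 0) · 13: (1, 2, 0, 1, 0) · 14: (0, 1, 2, 2, 0)

Grouping the 14 weights by Ā_5-representative: 6 linkage classes.

[[1, 3], [2], [4, 7, 9, 13], [5, 6], [8, 10, 11], [12, 14]]


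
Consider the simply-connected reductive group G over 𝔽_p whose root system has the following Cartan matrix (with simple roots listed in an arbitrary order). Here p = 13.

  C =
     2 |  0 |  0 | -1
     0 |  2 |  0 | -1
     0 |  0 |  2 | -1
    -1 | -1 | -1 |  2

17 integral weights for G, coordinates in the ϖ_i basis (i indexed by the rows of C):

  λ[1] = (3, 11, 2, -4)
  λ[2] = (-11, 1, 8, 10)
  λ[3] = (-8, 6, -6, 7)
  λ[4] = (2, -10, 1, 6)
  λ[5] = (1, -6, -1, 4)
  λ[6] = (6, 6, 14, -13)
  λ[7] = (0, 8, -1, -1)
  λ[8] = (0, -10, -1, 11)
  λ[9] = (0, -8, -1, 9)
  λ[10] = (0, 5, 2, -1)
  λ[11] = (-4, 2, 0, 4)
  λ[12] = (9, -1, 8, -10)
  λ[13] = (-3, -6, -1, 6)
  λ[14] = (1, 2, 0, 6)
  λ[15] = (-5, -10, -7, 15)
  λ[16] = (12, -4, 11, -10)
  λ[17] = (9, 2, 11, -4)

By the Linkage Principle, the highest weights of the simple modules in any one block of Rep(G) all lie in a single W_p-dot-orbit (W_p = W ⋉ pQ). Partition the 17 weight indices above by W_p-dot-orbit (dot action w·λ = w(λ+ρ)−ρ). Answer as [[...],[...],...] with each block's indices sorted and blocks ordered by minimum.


Cartan matrix: type D_4 (|W|=192); un-permuting the 4 rows.

Alcove-folded reps (p=13, 17 weights, presented ϖ-order):

  1: (1, 9, 0, 0);  2: (1, 7, 0, 2);  3: (3, 3, 1, 2);  4: (1, 7, 0, 2);  5: (2, 5, 0, 0);  6: (3, 3, 1, 2);  7: (1, 9, 0, 0);  8: (1, 9, 0, 0);  9: (1, 7, 0, 2);  10: (1, 6, 3, 0);  11: (3, 3, 1, 2);  12: (1, 9, 0, 0);  13: (2, 5, 0, 0);  14: (2, 3, 1, 0);  15: (1, 6, 3, 0);  16: (1, 9, 0, 0);  17: (1, 6, 3, 0)

Partition of {1..17} into 6 W_13-dot-orbits:

[[1, 7, 8, 12, 16], [2, 4, 9], [3, 6, 11], [5, 13], [10, 15, 17], [14]]


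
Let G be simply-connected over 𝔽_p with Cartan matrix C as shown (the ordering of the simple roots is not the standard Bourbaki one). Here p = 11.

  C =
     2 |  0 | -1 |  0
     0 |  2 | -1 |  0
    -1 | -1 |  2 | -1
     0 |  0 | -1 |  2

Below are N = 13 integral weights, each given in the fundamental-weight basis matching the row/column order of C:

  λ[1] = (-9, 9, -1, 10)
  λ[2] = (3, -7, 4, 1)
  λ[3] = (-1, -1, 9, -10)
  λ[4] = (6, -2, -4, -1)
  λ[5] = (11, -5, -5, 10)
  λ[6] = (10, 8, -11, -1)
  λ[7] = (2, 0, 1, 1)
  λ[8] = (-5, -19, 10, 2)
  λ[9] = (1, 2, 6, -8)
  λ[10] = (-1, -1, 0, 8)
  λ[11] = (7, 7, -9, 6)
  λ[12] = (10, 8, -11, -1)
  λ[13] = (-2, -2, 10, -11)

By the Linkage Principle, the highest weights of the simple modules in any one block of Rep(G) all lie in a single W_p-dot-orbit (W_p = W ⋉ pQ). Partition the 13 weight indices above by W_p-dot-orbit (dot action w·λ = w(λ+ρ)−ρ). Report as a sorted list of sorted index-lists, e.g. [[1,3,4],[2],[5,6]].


Cartan matrix: type D_4 (|W|=192); un-permuting the 4 rows.

λ_j+ρ reflected into Ā_11 (⟨·,θ^∨⟩≤11); 4-tuples as given:

    λ_1+ρ ↦ (2, 0, 0, 1)
    λ_2+ρ ↦ (3, 5, 1, 1)
    λ_3+ρ ↦ (0, 0, 1, 9)
    λ_4+ρ ↦ (0, 0, 3, 1)
    λ_5+ρ ↦ (0, 0, 3, 1)
    λ_6+ρ ↦ (0, 0, 1, 9)
    λ_7+ρ ↦ (3, 1, 2, 2)
    λ_8+ρ ↦ (0, 0, 3, 1)
    λ_9+ρ ↦ (1, 2, 1, 6)
    λ_10+ρ ↦ (0, 0, 1, 9)
    λ_11+ρ ↦ (0, 0, 3, 1)
    λ_12+ρ ↦ (0, 0, 1, 9)
    λ_13+ρ ↦ (0, 0, 1, 9)

Linkage partition of the 13 weights (6 classes, p=11):

[[1], [2], [3, 6, 10, 12, 13], [4, 5, 8, 11], [7], [9]]


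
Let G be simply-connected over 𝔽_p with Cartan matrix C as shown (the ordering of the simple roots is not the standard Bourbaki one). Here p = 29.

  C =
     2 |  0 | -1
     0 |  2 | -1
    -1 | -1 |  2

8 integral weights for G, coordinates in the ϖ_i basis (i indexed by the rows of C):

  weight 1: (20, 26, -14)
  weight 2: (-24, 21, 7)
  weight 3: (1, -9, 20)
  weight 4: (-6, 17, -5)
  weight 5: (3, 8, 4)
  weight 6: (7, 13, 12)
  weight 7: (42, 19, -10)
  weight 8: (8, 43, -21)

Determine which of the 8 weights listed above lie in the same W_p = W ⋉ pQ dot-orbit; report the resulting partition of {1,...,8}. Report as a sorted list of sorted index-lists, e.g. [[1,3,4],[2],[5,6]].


Type A_3, rank 3, |W|=24; reorder rows/cols to standard.

Each λ_j+ρ reduced to Ā_29; 3-tuples below use C's row order:

    λ_1 → (2, 8, 13)
    λ_2 → (7, 6, 15)
    λ_3 → (2, 8, 13)
    λ_4 → (4, 9, 5)
    λ_5 → (4, 9, 5)
    λ_6 → (2, 8, 13)
    λ_7 → (4, 9, 5)
    λ_8 → (4, 9, 5)

3 distinct reps among the 8 weights ⇒ 3 W_29-linkage classes:

[[1, 3, 6], [2], [4, 5, 7, 8]]


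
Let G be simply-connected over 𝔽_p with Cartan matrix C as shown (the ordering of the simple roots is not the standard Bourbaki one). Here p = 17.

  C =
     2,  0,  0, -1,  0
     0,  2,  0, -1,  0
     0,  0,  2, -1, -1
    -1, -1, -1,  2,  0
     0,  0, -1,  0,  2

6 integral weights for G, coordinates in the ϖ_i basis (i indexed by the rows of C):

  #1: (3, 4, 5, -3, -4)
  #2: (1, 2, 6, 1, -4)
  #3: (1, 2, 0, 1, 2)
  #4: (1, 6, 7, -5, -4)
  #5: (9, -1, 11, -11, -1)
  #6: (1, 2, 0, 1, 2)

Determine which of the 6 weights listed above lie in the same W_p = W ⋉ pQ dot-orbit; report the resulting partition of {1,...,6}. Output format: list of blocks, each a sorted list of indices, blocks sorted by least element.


Type D_5, rank 5, |W|=1920; reorder rows/cols to standard.

W_17-reps of the 6 weights in Ā_17 (same 5-coord order as C):

  [1] (2, 3, 1, 2, 3)
  [2] (2, 3, 1, 2, 3)
  [3] (2, 3, 1, 2, 3)
  [4] (2, 3, 1, 2, 3)
  [5] (0, 10, 2, 0, 0)
  [6] (2, 3, 1, 2, 3)

Linkage partition of the 6 weights (2 classes, p=17):

[[1, 2, 3, 4, 6], [5]]
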